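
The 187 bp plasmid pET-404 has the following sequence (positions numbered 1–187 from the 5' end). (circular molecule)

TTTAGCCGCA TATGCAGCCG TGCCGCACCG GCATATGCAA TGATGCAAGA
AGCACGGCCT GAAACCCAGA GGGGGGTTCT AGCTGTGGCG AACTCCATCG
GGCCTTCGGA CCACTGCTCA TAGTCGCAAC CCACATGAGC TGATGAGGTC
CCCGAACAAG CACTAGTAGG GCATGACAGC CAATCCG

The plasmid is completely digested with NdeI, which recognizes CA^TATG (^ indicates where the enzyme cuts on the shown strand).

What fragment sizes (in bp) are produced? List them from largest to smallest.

NdeI sites (CATATG) start at positions 9, 32.
NdeI cuts after base 2 of each site, so after positions 10, 33.
Circular molecule, 2 cuts → 2 fragments:
  11–33 → 23 bp
  34–187 then 1–10 → 154 + 10 = 164 bp
Sorted largest to smallest: 164, 23 bp.

164, 23 bp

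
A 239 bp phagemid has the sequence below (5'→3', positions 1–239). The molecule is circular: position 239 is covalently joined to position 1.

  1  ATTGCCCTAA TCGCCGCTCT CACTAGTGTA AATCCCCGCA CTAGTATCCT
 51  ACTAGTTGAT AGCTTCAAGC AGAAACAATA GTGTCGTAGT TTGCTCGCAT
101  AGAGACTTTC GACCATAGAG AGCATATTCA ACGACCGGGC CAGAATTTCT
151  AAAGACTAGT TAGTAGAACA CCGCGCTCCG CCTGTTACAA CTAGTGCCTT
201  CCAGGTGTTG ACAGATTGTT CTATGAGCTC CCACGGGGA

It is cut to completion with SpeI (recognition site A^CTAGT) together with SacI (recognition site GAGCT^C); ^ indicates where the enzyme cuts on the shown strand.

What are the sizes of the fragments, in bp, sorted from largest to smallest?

104, 39, 35, 32, 18, 11 bp

SpeI sites (ACTAGT) start at positions 22, 40, 51, 155, 190.
SpeI cuts after the first base of each site, so after positions 22, 40, 51, 155, 190.
The SacI site (GAGCTC) starts at position 225.
SacI cuts after base 5 of each site (before the last base), so after position 229.
Combined cut positions: 22, 40, 51, 155, 190, 229.
Circular molecule, 6 cuts → 6 fragments:
  23–40 → 18 bp
  41–51 → 11 bp
  52–155 → 104 bp
  156–190 → 35 bp
  191–229 → 39 bp
  230–239 then 1–22 → 10 + 22 = 32 bp
Sorted largest to smallest: 104, 39, 35, 32, 18, 11 bp.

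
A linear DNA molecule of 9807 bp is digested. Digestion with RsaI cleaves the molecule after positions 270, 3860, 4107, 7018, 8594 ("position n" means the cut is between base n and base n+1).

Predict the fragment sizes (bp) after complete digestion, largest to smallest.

Linear molecule, 5 cuts → 6 fragments:
  270 − 0 = 270 bp
  3860 − 270 = 3590 bp
  4107 − 3860 = 247 bp
  7018 − 4107 = 2911 bp
  8594 − 7018 = 1576 bp
  9807 − 8594 = 1213 bp
Sorted largest to smallest: 3590, 2911, 1576, 1213, 270, 247 bp.

3590, 2911, 1576, 1213, 270, 247 bp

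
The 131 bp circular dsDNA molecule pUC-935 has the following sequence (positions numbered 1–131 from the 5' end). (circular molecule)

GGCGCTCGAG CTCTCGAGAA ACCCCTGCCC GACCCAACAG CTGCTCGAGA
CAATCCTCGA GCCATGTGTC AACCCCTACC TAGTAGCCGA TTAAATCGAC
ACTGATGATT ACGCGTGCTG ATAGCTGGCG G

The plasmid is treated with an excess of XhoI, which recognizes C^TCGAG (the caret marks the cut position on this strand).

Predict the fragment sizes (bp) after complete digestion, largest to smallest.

80, 31, 12, 8 bp

XhoI sites (CTCGAG) start at positions 5, 13, 44, 56.
XhoI cuts after the first base of each site, so after positions 5, 13, 44, 56.
Circular molecule, 4 cuts → 4 fragments:
  6–13 → 8 bp
  14–44 → 31 bp
  45–56 → 12 bp
  57–131 then 1–5 → 75 + 5 = 80 bp
Sorted largest to smallest: 80, 31, 12, 8 bp.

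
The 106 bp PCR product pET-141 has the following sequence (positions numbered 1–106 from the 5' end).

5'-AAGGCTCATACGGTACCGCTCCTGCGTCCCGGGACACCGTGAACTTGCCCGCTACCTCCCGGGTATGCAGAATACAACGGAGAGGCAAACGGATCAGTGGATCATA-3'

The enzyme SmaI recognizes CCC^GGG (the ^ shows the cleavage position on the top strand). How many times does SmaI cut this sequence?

2

CCCGGG occurs starting at positions 28, 58.
SmaI cuts at 2 sites.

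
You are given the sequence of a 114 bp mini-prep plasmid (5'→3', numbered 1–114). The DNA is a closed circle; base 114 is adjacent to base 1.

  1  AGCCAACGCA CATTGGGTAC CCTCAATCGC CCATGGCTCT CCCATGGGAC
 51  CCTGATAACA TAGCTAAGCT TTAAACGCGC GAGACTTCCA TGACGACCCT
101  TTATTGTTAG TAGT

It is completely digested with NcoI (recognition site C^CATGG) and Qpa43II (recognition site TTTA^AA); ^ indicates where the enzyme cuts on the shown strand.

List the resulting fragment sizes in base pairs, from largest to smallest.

NcoI sites (CCATGG) start at positions 31, 42.
NcoI cuts after the first base of each site, so after positions 31, 42.
The Qpa43II site (TTTAAA) starts at position 70.
Qpa43II cuts after base 4 of each site, so after position 73.
Combined cut positions: 31, 42, 73.
Circular molecule, 3 cuts → 3 fragments:
  32–42 → 11 bp
  43–73 → 31 bp
  74–114 then 1–31 → 41 + 31 = 72 bp
Sorted largest to smallest: 72, 31, 11 bp.

72, 31, 11 bp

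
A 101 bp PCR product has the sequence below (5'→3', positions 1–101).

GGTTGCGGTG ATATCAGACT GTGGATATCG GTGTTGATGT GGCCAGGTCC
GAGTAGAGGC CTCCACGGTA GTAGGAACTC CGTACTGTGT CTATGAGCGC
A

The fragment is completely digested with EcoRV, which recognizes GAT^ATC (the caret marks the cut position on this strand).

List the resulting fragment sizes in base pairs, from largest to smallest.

75, 14, 12 bp

EcoRV sites (GATATC) start at positions 10, 24.
EcoRV cuts after base 3 of each site, so after positions 12, 26.
Linear molecule, 2 cuts → 3 fragments:
  1–12 → 12 bp
  13–26 → 14 bp
  27–101 → 75 bp
Sorted largest to smallest: 75, 14, 12 bp.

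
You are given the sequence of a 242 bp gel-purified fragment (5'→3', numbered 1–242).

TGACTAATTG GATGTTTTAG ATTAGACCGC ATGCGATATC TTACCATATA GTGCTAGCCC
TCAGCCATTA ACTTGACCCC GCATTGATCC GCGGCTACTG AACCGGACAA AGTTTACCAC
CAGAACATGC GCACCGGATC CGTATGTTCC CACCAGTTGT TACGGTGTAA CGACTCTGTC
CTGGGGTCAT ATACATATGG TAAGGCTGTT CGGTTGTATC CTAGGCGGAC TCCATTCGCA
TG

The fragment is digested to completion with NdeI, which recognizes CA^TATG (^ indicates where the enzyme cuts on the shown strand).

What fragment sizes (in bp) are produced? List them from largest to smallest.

195, 47 bp

The NdeI site (CATATG) starts at position 194.
NdeI cuts after base 2 of each site, so after position 195.
Linear molecule, 1 cut → 2 fragments:
  1–195 → 195 bp
  196–242 → 47 bp
Sorted largest to smallest: 195, 47 bp.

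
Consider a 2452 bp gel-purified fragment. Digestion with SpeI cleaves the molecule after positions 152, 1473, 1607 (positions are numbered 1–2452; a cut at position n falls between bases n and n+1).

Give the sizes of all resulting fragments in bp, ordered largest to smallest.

1321, 845, 152, 134 bp

Linear molecule, 3 cuts → 4 fragments:
  152 − 0 = 152 bp
  1473 − 152 = 1321 bp
  1607 − 1473 = 134 bp
  2452 − 1607 = 845 bp
Sorted largest to smallest: 1321, 845, 152, 134 bp.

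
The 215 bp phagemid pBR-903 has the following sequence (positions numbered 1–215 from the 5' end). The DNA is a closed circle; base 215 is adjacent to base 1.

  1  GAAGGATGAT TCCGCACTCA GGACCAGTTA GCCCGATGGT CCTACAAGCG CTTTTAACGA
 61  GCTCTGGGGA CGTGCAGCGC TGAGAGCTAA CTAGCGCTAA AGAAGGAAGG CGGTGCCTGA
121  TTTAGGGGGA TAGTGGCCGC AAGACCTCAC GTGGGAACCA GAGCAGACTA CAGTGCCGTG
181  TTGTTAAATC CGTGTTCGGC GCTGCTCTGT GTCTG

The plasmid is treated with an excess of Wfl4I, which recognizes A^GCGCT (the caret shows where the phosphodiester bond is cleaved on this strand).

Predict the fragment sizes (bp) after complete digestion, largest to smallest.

Wfl4I sites (AGCGCT) start at positions 47, 76, 93.
Wfl4I cuts after the first base of each site, so after positions 47, 76, 93.
Circular molecule, 3 cuts → 3 fragments:
  48–76 → 29 bp
  77–93 → 17 bp
  94–215 then 1–47 → 122 + 47 = 169 bp
Sorted largest to smallest: 169, 29, 17 bp.

169, 29, 17 bp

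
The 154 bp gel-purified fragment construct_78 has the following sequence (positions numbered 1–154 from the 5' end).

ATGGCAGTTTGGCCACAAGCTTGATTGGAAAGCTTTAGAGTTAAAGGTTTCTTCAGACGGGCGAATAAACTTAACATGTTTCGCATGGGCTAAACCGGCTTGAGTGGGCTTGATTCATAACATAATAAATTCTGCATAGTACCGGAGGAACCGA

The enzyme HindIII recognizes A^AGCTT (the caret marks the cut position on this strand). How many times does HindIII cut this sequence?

2

AAGCTT occurs starting at positions 17, 30.
HindIII cuts at 2 sites.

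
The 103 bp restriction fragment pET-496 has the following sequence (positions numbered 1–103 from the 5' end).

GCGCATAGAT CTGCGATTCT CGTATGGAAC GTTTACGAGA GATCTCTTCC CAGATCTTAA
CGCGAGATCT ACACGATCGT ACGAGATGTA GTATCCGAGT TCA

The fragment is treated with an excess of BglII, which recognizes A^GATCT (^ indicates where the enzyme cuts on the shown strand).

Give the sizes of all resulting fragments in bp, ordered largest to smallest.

38, 33, 13, 12, 7 bp

BglII sites (AGATCT) start at positions 7, 40, 52, 65.
BglII cuts after the first base of each site, so after positions 7, 40, 52, 65.
Linear molecule, 4 cuts → 5 fragments:
  1–7 → 7 bp
  8–40 → 33 bp
  41–52 → 12 bp
  53–65 → 13 bp
  66–103 → 38 bp
Sorted largest to smallest: 38, 33, 13, 12, 7 bp.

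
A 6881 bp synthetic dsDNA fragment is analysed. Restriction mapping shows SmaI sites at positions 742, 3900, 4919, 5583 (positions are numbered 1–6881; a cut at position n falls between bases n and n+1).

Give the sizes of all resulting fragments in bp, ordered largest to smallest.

Linear molecule, 4 cuts → 5 fragments:
  742 − 0 = 742 bp
  3900 − 742 = 3158 bp
  4919 − 3900 = 1019 bp
  5583 − 4919 = 664 bp
  6881 − 5583 = 1298 bp
Sorted largest to smallest: 3158, 1298, 1019, 742, 664 bp.

3158, 1298, 1019, 742, 664 bp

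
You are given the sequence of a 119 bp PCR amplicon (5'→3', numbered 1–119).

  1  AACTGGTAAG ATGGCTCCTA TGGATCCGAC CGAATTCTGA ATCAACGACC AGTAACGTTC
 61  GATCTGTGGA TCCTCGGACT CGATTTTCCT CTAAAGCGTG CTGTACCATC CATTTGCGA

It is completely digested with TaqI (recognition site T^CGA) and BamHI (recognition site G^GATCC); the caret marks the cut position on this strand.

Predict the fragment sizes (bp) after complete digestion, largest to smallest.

39, 37, 22, 12, 9 bp

TaqI sites (TCGA) start at positions 59, 80.
TaqI cuts after the first base of each site, so after positions 59, 80.
BamHI sites (GGATCC) start at positions 22, 68.
BamHI cuts after the first base of each site, so after positions 22, 68.
Combined cut positions: 22, 59, 68, 80.
Linear molecule, 4 cuts → 5 fragments:
  1–22 → 22 bp
  23–59 → 37 bp
  60–68 → 9 bp
  69–80 → 12 bp
  81–119 → 39 bp
Sorted largest to smallest: 39, 37, 22, 12, 9 bp.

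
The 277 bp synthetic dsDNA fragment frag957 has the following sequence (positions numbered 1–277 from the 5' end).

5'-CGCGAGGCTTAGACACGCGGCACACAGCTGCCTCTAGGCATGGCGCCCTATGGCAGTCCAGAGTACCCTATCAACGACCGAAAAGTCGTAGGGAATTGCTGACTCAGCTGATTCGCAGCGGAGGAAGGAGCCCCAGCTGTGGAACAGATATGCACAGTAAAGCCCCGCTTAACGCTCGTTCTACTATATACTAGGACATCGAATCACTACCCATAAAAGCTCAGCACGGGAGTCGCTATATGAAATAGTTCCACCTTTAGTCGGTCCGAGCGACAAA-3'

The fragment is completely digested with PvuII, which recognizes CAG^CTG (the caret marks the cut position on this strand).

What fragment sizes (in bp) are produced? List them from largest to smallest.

141, 80, 29, 27 bp

PvuII sites (CAGCTG) start at positions 25, 105, 134.
PvuII cuts after base 3 of each site, so after positions 27, 107, 136.
Linear molecule, 3 cuts → 4 fragments:
  1–27 → 27 bp
  28–107 → 80 bp
  108–136 → 29 bp
  137–277 → 141 bp
Sorted largest to smallest: 141, 80, 29, 27 bp.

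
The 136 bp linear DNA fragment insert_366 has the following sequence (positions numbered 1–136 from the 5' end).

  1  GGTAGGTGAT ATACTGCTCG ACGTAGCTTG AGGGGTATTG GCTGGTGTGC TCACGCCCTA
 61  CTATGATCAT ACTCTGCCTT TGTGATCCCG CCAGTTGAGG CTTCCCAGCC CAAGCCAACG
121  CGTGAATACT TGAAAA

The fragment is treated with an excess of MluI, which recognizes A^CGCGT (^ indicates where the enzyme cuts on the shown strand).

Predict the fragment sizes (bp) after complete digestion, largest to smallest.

The MluI site (ACGCGT) starts at position 118.
MluI cuts after the first base of each site, so after position 118.
Linear molecule, 1 cut → 2 fragments:
  1–118 → 118 bp
  119–136 → 18 bp
Sorted largest to smallest: 118, 18 bp.

118, 18 bp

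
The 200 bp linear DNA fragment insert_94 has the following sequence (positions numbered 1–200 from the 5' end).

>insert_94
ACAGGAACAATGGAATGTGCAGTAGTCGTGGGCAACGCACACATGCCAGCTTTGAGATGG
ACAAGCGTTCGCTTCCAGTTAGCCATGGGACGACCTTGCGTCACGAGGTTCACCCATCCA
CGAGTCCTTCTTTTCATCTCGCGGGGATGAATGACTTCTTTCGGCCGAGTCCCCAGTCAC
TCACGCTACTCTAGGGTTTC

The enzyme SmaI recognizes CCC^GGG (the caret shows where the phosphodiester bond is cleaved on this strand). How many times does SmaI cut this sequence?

No occurrence of CCCGGG is present in the sequence.
SmaI does not cut: 0 sites.

0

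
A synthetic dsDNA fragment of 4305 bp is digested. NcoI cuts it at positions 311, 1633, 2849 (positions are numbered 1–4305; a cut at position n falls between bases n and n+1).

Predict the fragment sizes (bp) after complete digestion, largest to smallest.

1456, 1322, 1216, 311 bp

Linear molecule, 3 cuts → 4 fragments:
  311 − 0 = 311 bp
  1633 − 311 = 1322 bp
  2849 − 1633 = 1216 bp
  4305 − 2849 = 1456 bp
Sorted largest to smallest: 1456, 1322, 1216, 311 bp.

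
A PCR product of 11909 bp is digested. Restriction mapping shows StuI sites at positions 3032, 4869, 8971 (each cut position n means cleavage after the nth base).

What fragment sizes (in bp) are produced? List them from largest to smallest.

4102, 3032, 2938, 1837 bp

Linear molecule, 3 cuts → 4 fragments:
  3032 − 0 = 3032 bp
  4869 − 3032 = 1837 bp
  8971 − 4869 = 4102 bp
  11909 − 8971 = 2938 bp
Sorted largest to smallest: 4102, 3032, 2938, 1837 bp.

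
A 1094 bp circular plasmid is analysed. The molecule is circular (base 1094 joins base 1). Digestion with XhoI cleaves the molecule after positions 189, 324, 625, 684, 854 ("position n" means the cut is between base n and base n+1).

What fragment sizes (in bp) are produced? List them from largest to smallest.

Circular molecule, 5 cuts → 5 fragments:
  324 − 189 = 135 bp
  625 − 324 = 301 bp
  684 − 625 = 59 bp
  854 − 684 = 170 bp
  wrap: 1094 − 854 + 189 = 429 bp
Sorted largest to smallest: 429, 301, 170, 135, 59 bp.

429, 301, 170, 135, 59 bp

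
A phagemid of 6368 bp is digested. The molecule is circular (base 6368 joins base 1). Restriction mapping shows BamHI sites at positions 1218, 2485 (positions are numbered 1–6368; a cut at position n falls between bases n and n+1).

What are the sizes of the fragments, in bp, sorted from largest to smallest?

Circular molecule, 2 cuts → 2 fragments:
  2485 − 1218 = 1267 bp
  wrap: 6368 − 2485 + 1218 = 5101 bp
Sorted largest to smallest: 5101, 1267 bp.

5101, 1267 bp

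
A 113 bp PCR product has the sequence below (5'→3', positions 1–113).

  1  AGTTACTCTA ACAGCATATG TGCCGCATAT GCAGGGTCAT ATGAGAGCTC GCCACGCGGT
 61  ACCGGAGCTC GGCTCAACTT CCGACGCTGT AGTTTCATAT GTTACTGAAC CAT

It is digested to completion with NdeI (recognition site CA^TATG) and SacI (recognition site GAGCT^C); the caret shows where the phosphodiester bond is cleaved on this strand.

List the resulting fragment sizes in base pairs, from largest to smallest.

28, 20, 16, 16, 12, 11, 10 bp

NdeI sites (CATATG) start at positions 15, 26, 38, 96.
NdeI cuts after base 2 of each site, so after positions 16, 27, 39, 97.
SacI sites (GAGCTC) start at positions 45, 65.
SacI cuts after base 5 of each site (before the last base), so after positions 49, 69.
Combined cut positions: 16, 27, 39, 49, 69, 97.
Linear molecule, 6 cuts → 7 fragments:
  1–16 → 16 bp
  17–27 → 11 bp
  28–39 → 12 bp
  40–49 → 10 bp
  50–69 → 20 bp
  70–97 → 28 bp
  98–113 → 16 bp
Sorted largest to smallest: 28, 20, 16, 16, 12, 11, 10 bp.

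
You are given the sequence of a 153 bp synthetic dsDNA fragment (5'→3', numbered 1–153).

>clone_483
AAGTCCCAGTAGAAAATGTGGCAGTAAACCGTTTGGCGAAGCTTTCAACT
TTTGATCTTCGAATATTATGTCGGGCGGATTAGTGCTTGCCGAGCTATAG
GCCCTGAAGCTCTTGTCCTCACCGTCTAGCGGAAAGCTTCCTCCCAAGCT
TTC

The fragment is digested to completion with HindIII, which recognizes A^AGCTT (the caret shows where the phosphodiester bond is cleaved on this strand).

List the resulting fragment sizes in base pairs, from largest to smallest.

HindIII sites (AAGCTT) start at positions 39, 134, 146.
HindIII cuts after the first base of each site, so after positions 39, 134, 146.
Linear molecule, 3 cuts → 4 fragments:
  1–39 → 39 bp
  40–134 → 95 bp
  135–146 → 12 bp
  147–153 → 7 bp
Sorted largest to smallest: 95, 39, 12, 7 bp.

95, 39, 12, 7 bp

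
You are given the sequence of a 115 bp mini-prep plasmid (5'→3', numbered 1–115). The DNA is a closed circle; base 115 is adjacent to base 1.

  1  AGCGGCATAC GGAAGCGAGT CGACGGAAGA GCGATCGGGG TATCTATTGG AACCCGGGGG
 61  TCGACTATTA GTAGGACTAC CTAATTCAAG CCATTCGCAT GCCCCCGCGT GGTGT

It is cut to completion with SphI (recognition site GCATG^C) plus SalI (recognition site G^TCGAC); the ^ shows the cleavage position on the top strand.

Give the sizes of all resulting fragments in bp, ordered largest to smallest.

41, 41, 33 bp

The SphI site (GCATGC) starts at position 97.
SphI cuts after base 5 of each site (before the last base), so after position 101.
SalI sites (GTCGAC) start at positions 19, 60.
SalI cuts after the first base of each site, so after positions 19, 60.
Combined cut positions: 19, 60, 101.
Circular molecule, 3 cuts → 3 fragments:
  20–60 → 41 bp
  61–101 → 41 bp
  102–115 then 1–19 → 14 + 19 = 33 bp
Sorted largest to smallest: 41, 41, 33 bp.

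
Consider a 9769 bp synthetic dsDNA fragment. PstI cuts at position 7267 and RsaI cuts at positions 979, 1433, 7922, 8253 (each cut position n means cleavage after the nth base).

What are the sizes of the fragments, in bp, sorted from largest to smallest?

5834, 1516, 979, 655, 454, 331 bp

Combined cut positions (sorted): 979, 1433, 7267, 7922, 8253.
Linear molecule, 5 cuts → 6 fragments:
  979 − 0 = 979 bp
  1433 − 979 = 454 bp
  7267 − 1433 = 5834 bp
  7922 − 7267 = 655 bp
  8253 − 7922 = 331 bp
  9769 − 8253 = 1516 bp
Sorted largest to smallest: 5834, 1516, 979, 655, 454, 331 bp.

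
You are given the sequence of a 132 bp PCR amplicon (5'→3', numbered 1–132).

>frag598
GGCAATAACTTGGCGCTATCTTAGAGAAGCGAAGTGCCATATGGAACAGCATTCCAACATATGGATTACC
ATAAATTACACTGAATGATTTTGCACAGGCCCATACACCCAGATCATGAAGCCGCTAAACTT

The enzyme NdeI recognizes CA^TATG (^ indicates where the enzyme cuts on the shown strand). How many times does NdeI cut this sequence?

CATATG occurs starting at positions 38, 58.
NdeI cuts at 2 sites.

2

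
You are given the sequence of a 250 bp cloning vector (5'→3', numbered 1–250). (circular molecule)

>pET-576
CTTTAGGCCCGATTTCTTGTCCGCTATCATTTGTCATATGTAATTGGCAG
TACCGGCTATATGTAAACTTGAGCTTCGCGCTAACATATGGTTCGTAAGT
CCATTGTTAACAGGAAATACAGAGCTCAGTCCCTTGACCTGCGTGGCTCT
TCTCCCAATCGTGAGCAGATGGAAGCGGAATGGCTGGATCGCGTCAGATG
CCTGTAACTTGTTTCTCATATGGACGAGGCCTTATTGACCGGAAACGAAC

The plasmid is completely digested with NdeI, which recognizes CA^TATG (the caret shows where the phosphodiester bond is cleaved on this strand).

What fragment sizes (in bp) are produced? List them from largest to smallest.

132, 68, 50 bp

NdeI sites (CATATG) start at positions 35, 85, 217.
NdeI cuts after base 2 of each site, so after positions 36, 86, 218.
Circular molecule, 3 cuts → 3 fragments:
  37–86 → 50 bp
  87–218 → 132 bp
  219–250 then 1–36 → 32 + 36 = 68 bp
Sorted largest to smallest: 132, 68, 50 bp.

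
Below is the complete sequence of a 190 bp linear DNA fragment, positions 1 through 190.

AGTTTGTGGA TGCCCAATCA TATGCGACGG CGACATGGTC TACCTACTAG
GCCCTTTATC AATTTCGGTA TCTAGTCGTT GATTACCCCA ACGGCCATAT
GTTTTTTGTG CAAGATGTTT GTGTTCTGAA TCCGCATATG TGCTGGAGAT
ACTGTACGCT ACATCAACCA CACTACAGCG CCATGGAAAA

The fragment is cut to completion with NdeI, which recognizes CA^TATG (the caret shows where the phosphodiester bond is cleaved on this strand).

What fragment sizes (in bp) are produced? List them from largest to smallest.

NdeI sites (CATATG) start at positions 19, 96, 135.
NdeI cuts after base 2 of each site, so after positions 20, 97, 136.
Linear molecule, 3 cuts → 4 fragments:
  1–20 → 20 bp
  21–97 → 77 bp
  98–136 → 39 bp
  137–190 → 54 bp
Sorted largest to smallest: 77, 54, 39, 20 bp.

77, 54, 39, 20 bp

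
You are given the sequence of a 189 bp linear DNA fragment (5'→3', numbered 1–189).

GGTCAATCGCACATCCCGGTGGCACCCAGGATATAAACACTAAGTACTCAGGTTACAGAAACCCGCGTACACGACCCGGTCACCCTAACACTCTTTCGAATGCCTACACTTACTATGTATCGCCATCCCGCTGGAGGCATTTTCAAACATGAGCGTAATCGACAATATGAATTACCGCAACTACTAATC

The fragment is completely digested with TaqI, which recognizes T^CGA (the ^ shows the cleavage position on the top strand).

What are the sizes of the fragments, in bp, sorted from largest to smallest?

96, 63, 30 bp

TaqI sites (TCGA) start at positions 96, 159.
TaqI cuts after the first base of each site, so after positions 96, 159.
Linear molecule, 2 cuts → 3 fragments:
  1–96 → 96 bp
  97–159 → 63 bp
  160–189 → 30 bp
Sorted largest to smallest: 96, 63, 30 bp.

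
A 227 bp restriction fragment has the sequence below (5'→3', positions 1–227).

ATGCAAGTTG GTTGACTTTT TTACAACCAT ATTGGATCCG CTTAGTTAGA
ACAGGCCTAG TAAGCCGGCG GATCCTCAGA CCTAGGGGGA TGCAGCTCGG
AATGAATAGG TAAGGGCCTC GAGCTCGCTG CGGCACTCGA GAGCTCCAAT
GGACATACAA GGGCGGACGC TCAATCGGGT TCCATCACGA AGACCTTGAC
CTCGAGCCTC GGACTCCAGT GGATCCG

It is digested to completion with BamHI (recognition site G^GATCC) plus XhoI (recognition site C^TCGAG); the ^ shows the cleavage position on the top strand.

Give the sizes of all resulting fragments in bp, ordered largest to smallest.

BamHI sites (GGATCC) start at positions 34, 70, 221.
BamHI cuts after the first base of each site, so after positions 34, 70, 221.
XhoI sites (CTCGAG) start at positions 118, 136, 201.
XhoI cuts after the first base of each site, so after positions 118, 136, 201.
Combined cut positions: 34, 70, 118, 136, 201, 221.
Linear molecule, 6 cuts → 7 fragments:
  1–34 → 34 bp
  35–70 → 36 bp
  71–118 → 48 bp
  119–136 → 18 bp
  137–201 → 65 bp
  202–221 → 20 bp
  222–227 → 6 bp
Sorted largest to smallest: 65, 48, 36, 34, 20, 18, 6 bp.

65, 48, 36, 34, 20, 18, 6 bp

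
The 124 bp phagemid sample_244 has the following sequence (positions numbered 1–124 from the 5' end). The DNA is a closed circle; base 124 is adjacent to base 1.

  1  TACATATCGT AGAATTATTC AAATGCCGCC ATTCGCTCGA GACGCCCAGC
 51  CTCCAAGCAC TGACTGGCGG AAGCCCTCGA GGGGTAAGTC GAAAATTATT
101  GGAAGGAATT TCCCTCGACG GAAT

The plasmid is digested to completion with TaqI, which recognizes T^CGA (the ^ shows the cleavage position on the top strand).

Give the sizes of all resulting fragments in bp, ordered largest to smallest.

46, 40, 26, 12 bp

TaqI sites (TCGA) start at positions 37, 77, 89, 115.
TaqI cuts after the first base of each site, so after positions 37, 77, 89, 115.
Circular molecule, 4 cuts → 4 fragments:
  38–77 → 40 bp
  78–89 → 12 bp
  90–115 → 26 bp
  116–124 then 1–37 → 9 + 37 = 46 bp
Sorted largest to smallest: 46, 40, 26, 12 bp.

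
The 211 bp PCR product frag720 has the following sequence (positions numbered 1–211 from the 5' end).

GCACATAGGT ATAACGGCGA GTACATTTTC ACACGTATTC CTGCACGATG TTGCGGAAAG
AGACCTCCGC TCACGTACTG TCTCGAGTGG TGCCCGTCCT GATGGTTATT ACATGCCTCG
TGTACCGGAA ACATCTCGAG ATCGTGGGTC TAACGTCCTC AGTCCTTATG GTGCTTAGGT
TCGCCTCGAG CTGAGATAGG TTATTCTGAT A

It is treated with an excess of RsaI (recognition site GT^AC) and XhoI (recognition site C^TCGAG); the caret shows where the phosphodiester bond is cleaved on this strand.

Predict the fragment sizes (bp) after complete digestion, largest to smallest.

RsaI sites (GTAC) start at positions 21, 75, 122.
RsaI cuts after base 2 of each site, so after positions 22, 76, 123.
XhoI sites (CTCGAG) start at positions 82, 135, 185.
XhoI cuts after the first base of each site, so after positions 82, 135, 185.
Combined cut positions: 22, 76, 82, 123, 135, 185.
Linear molecule, 6 cuts → 7 fragments:
  1–22 → 22 bp
  23–76 → 54 bp
  77–82 → 6 bp
  83–123 → 41 bp
  124–135 → 12 bp
  136–185 → 50 bp
  186–211 → 26 bp
Sorted largest to smallest: 54, 50, 41, 26, 22, 12, 6 bp.

54, 50, 41, 26, 22, 12, 6 bp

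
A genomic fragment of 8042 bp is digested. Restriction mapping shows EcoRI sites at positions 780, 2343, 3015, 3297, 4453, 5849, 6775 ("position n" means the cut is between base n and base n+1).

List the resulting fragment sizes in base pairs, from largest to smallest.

Linear molecule, 7 cuts → 8 fragments:
  780 − 0 = 780 bp
  2343 − 780 = 1563 bp
  3015 − 2343 = 672 bp
  3297 − 3015 = 282 bp
  4453 − 3297 = 1156 bp
  5849 − 4453 = 1396 bp
  6775 − 5849 = 926 bp
  8042 − 6775 = 1267 bp
Sorted largest to smallest: 1563, 1396, 1267, 1156, 926, 780, 672, 282 bp.

1563, 1396, 1267, 1156, 926, 780, 672, 282 bp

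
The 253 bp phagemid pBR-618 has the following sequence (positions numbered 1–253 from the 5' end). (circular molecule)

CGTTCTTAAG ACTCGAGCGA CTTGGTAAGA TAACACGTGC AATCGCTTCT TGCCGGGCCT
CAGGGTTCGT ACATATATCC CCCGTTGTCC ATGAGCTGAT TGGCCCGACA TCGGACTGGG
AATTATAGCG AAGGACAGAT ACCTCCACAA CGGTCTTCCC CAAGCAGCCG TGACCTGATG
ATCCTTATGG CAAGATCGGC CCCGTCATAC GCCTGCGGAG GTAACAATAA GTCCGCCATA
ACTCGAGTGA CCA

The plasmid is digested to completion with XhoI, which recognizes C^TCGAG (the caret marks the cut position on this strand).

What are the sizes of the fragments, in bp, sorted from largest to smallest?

XhoI sites (CTCGAG) start at positions 12, 242.
XhoI cuts after the first base of each site, so after positions 12, 242.
Circular molecule, 2 cuts → 2 fragments:
  13–242 → 230 bp
  243–253 then 1–12 → 11 + 12 = 23 bp
Sorted largest to smallest: 230, 23 bp.

230, 23 bp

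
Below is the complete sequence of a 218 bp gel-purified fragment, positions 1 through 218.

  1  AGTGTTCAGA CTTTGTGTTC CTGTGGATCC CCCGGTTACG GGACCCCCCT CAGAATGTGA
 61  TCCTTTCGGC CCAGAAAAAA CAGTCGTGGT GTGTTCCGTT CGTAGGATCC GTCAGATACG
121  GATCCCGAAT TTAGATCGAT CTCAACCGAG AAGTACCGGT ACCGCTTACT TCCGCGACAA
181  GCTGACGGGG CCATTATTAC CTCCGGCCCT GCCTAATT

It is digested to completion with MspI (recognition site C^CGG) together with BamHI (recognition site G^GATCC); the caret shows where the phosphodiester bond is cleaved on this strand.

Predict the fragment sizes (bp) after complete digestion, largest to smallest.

73, 47, 36, 25, 15, 15, 7 bp

MspI sites (CCGG) start at positions 32, 156, 203.
MspI cuts after the first base of each site, so after positions 32, 156, 203.
BamHI sites (GGATCC) start at positions 25, 105, 120.
BamHI cuts after the first base of each site, so after positions 25, 105, 120.
Combined cut positions: 25, 32, 105, 120, 156, 203.
Linear molecule, 6 cuts → 7 fragments:
  1–25 → 25 bp
  26–32 → 7 bp
  33–105 → 73 bp
  106–120 → 15 bp
  121–156 → 36 bp
  157–203 → 47 bp
  204–218 → 15 bp
Sorted largest to smallest: 73, 47, 36, 25, 15, 15, 7 bp.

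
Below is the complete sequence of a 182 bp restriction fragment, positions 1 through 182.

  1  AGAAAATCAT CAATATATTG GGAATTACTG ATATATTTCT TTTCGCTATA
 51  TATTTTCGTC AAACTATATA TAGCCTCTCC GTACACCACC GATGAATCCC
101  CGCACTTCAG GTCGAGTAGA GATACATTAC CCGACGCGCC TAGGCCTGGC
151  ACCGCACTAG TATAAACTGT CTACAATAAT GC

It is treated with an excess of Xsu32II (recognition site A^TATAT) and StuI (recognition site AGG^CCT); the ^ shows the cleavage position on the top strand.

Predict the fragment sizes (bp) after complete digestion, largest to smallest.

78, 38, 18, 18, 17, 13 bp

Xsu32II sites (ATATAT) start at positions 13, 31, 48, 66.
Xsu32II cuts after the first base of each site, so after positions 13, 31, 48, 66.
The StuI site (AGGCCT) starts at position 142.
StuI cuts after base 3 of each site, so after position 144.
Combined cut positions: 13, 31, 48, 66, 144.
Linear molecule, 5 cuts → 6 fragments:
  1–13 → 13 bp
  14–31 → 18 bp
  32–48 → 17 bp
  49–66 → 18 bp
  67–144 → 78 bp
  145–182 → 38 bp
Sorted largest to smallest: 78, 38, 18, 18, 17, 13 bp.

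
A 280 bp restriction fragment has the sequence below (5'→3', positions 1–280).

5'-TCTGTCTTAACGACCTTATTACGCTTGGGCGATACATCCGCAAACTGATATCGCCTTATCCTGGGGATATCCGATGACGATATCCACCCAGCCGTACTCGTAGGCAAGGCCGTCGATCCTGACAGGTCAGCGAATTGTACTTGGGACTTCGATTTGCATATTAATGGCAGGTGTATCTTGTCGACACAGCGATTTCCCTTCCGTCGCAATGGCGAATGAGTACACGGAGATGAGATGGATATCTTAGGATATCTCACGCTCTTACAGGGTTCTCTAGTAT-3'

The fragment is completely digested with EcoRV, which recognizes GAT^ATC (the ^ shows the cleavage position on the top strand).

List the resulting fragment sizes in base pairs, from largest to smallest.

EcoRV sites (GATATC) start at positions 47, 66, 79, 238, 248.
EcoRV cuts after base 3 of each site, so after positions 49, 68, 81, 240, 250.
Linear molecule, 5 cuts → 6 fragments:
  1–49 → 49 bp
  50–68 → 19 bp
  69–81 → 13 bp
  82–240 → 159 bp
  241–250 → 10 bp
  251–280 → 30 bp
Sorted largest to smallest: 159, 49, 30, 19, 13, 10 bp.

159, 49, 30, 19, 13, 10 bp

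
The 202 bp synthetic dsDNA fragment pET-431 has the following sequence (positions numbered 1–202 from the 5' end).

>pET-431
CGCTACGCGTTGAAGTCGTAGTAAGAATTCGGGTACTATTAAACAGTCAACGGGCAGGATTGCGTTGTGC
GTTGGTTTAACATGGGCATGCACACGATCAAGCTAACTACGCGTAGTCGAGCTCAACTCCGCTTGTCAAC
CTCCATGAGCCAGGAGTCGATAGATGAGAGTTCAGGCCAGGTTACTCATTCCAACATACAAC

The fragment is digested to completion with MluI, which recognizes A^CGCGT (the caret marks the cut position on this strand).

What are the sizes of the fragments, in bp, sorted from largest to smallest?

104, 93, 5 bp

MluI sites (ACGCGT) start at positions 5, 109.
MluI cuts after the first base of each site, so after positions 5, 109.
Linear molecule, 2 cuts → 3 fragments:
  1–5 → 5 bp
  6–109 → 104 bp
  110–202 → 93 bp
Sorted largest to smallest: 104, 93, 5 bp.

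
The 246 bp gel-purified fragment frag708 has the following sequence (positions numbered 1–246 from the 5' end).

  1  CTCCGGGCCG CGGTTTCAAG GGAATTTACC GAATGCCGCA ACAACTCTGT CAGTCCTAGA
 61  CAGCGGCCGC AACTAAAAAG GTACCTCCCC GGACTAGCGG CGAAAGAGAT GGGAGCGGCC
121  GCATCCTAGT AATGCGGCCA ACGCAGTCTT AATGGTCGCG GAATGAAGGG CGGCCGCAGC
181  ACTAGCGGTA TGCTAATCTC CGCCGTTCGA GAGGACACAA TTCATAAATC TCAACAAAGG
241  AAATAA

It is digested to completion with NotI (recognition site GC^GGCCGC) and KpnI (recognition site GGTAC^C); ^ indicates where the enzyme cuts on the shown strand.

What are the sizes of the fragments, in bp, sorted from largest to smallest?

75, 64, 55, 32, 20 bp

NotI sites (GCGGCCGC) start at positions 63, 115, 170.
NotI cuts after base 2 of each site, so after positions 64, 116, 171.
The KpnI site (GGTACC) starts at position 80.
KpnI cuts after base 5 of each site (before the last base), so after position 84.
Combined cut positions: 64, 84, 116, 171.
Linear molecule, 4 cuts → 5 fragments:
  1–64 → 64 bp
  65–84 → 20 bp
  85–116 → 32 bp
  117–171 → 55 bp
  172–246 → 75 bp
Sorted largest to smallest: 75, 64, 55, 32, 20 bp.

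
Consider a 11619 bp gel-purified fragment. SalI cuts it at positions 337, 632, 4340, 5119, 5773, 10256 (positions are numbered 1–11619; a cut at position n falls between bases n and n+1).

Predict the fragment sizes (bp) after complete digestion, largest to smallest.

Linear molecule, 6 cuts → 7 fragments:
  337 − 0 = 337 bp
  632 − 337 = 295 bp
  4340 − 632 = 3708 bp
  5119 − 4340 = 779 bp
  5773 − 5119 = 654 bp
  10256 − 5773 = 4483 bp
  11619 − 10256 = 1363 bp
Sorted largest to smallest: 4483, 3708, 1363, 779, 654, 337, 295 bp.

4483, 3708, 1363, 779, 654, 337, 295 bp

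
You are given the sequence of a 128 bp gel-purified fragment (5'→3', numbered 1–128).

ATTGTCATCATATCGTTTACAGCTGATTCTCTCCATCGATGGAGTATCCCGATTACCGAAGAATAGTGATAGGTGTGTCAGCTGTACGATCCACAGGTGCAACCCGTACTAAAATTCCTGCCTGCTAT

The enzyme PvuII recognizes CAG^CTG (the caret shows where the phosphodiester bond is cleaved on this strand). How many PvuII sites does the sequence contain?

CAGCTG occurs starting at positions 20, 79.
PvuII cuts at 2 sites.

2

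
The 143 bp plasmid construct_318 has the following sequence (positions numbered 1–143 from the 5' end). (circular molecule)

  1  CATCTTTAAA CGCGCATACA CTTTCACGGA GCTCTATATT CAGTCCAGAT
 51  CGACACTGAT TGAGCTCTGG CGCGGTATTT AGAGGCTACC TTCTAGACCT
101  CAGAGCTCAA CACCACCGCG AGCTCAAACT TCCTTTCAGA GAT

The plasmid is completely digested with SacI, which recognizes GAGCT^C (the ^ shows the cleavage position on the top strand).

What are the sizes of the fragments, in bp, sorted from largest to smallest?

52, 41, 33, 17 bp

SacI sites (GAGCTC) start at positions 29, 62, 103, 120.
SacI cuts after base 5 of each site (before the last base), so after positions 33, 66, 107, 124.
Circular molecule, 4 cuts → 4 fragments:
  34–66 → 33 bp
  67–107 → 41 bp
  108–124 → 17 bp
  125–143 then 1–33 → 19 + 33 = 52 bp
Sorted largest to smallest: 52, 41, 33, 17 bp.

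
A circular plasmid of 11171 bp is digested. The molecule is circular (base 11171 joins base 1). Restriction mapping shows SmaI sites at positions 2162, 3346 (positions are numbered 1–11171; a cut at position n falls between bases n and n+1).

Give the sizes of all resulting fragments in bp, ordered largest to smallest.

Circular molecule, 2 cuts → 2 fragments:
  3346 − 2162 = 1184 bp
  wrap: 11171 − 3346 + 2162 = 9987 bp
Sorted largest to smallest: 9987, 1184 bp.

9987, 1184 bp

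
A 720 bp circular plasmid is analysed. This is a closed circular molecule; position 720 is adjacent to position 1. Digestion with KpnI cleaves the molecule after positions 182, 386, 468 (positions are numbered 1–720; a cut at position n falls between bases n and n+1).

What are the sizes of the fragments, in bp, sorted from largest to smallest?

Circular molecule, 3 cuts → 3 fragments:
  386 − 182 = 204 bp
  468 − 386 = 82 bp
  wrap: 720 − 468 + 182 = 434 bp
Sorted largest to smallest: 434, 204, 82 bp.

434, 204, 82 bp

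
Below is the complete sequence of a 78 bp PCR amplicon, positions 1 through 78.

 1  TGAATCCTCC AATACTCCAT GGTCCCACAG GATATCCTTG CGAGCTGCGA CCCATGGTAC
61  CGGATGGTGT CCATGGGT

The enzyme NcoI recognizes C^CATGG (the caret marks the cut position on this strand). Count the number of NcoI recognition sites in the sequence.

CCATGG occurs starting at positions 17, 52, 71.
NcoI cuts at 3 sites.

3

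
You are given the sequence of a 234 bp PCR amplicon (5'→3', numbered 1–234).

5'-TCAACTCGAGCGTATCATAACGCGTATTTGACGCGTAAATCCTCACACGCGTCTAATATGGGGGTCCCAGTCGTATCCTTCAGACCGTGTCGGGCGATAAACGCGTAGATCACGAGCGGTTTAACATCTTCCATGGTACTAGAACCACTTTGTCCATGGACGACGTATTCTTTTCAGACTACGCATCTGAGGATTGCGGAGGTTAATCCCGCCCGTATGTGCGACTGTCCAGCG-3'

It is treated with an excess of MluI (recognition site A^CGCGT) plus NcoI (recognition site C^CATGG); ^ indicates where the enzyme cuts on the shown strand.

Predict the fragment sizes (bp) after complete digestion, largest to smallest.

MluI sites (ACGCGT) start at positions 20, 31, 47, 101.
MluI cuts after the first base of each site, so after positions 20, 31, 47, 101.
NcoI sites (CCATGG) start at positions 131, 154.
NcoI cuts after the first base of each site, so after positions 131, 154.
Combined cut positions: 20, 31, 47, 101, 131, 154.
Linear molecule, 6 cuts → 7 fragments:
  1–20 → 20 bp
  21–31 → 11 bp
  32–47 → 16 bp
  48–101 → 54 bp
  102–131 → 30 bp
  132–154 → 23 bp
  155–234 → 80 bp
Sorted largest to smallest: 80, 54, 30, 23, 20, 16, 11 bp.

80, 54, 30, 23, 20, 16, 11 bp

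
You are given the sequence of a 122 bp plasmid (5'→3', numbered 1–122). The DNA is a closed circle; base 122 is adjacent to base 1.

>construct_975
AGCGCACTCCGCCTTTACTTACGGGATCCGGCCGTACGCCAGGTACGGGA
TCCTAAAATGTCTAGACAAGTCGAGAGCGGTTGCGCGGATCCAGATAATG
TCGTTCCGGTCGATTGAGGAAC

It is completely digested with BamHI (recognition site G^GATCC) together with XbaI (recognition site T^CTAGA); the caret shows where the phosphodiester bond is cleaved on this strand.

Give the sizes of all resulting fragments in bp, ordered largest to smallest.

59, 26, 24, 13 bp

BamHI sites (GGATCC) start at positions 24, 48, 87.
BamHI cuts after the first base of each site, so after positions 24, 48, 87.
The XbaI site (TCTAGA) starts at position 61.
XbaI cuts after the first base of each site, so after position 61.
Combined cut positions: 24, 48, 61, 87.
Circular molecule, 4 cuts → 4 fragments:
  25–48 → 24 bp
  49–61 → 13 bp
  62–87 → 26 bp
  88–122 then 1–24 → 35 + 24 = 59 bp
Sorted largest to smallest: 59, 26, 24, 13 bp.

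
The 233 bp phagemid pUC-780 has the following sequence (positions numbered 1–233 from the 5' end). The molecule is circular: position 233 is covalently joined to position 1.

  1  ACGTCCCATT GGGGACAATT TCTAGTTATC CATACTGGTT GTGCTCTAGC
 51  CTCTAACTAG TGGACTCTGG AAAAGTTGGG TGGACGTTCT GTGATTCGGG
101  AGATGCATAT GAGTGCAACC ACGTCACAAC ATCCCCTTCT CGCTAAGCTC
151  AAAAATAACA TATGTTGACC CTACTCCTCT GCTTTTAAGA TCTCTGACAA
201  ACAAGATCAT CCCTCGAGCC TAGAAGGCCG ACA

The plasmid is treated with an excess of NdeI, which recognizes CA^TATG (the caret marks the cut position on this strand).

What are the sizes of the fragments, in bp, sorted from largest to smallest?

NdeI sites (CATATG) start at positions 106, 159.
NdeI cuts after base 2 of each site, so after positions 107, 160.
Circular molecule, 2 cuts → 2 fragments:
  108–160 → 53 bp
  161–233 then 1–107 → 73 + 107 = 180 bp
Sorted largest to smallest: 180, 53 bp.

180, 53 bp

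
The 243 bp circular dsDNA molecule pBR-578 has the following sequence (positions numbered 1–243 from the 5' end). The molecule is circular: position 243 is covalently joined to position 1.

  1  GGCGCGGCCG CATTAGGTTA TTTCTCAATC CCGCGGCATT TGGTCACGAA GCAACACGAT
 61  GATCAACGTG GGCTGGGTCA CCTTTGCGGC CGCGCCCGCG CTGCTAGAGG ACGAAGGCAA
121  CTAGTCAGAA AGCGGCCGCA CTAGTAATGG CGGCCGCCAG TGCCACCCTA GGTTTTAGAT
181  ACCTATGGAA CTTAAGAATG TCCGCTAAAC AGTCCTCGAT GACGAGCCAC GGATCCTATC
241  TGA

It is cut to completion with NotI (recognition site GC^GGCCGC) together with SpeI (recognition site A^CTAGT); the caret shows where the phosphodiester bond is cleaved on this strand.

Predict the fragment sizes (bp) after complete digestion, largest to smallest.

97, 82, 33, 13, 11, 7 bp

NotI sites (GCGGCCGC) start at positions 4, 86, 132, 150.
NotI cuts after base 2 of each site, so after positions 5, 87, 133, 151.
SpeI sites (ACTAGT) start at positions 120, 140.
SpeI cuts after the first base of each site, so after positions 120, 140.
Combined cut positions: 5, 87, 120, 133, 140, 151.
Circular molecule, 6 cuts → 6 fragments:
  6–87 → 82 bp
  88–120 → 33 bp
  121–133 → 13 bp
  134–140 → 7 bp
  141–151 → 11 bp
  152–243 then 1–5 → 92 + 5 = 97 bp
Sorted largest to smallest: 97, 82, 33, 13, 11, 7 bp.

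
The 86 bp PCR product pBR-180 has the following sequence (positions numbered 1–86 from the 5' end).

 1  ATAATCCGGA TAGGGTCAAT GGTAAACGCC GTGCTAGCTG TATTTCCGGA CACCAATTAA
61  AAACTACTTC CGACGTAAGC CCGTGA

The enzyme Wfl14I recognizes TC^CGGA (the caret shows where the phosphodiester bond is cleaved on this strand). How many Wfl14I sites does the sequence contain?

2

TCCGGA occurs starting at positions 5, 45.
Wfl14I cuts at 2 sites.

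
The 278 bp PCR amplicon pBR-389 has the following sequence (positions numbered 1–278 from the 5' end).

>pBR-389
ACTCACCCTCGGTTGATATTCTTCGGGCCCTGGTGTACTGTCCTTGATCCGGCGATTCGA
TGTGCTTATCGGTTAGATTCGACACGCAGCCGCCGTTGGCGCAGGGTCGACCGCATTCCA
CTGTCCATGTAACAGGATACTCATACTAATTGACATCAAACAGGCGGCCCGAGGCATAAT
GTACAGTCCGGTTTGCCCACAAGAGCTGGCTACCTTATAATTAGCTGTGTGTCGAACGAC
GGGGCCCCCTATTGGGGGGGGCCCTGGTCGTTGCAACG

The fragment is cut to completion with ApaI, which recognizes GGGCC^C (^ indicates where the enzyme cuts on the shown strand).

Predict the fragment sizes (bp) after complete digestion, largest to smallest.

ApaI sites (GGGCCC) start at positions 25, 242, 259.
ApaI cuts after base 5 of each site (before the last base), so after positions 29, 246, 263.
Linear molecule, 3 cuts → 4 fragments:
  1–29 → 29 bp
  30–246 → 217 bp
  247–263 → 17 bp
  264–278 → 15 bp
Sorted largest to smallest: 217, 29, 17, 15 bp.

217, 29, 17, 15 bp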